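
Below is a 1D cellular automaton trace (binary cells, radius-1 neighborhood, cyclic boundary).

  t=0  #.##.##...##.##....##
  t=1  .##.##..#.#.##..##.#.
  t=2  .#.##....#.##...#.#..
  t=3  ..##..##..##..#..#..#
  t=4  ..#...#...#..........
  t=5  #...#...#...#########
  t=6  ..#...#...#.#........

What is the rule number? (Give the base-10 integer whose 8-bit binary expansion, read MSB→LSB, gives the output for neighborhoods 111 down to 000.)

41

  nb ###: next=.  (t=0,i=20, bit7=0)
  nb ##.: next=.  (t=0,i=0, bit6=0)
  nb #.#: next=#  (t=0,i=1, bit5=1)
  nb #..: next=.  (t=0,i=7, bit4=0)
  nb .##: next=#  (t=0,i=2, bit3=1)
  nb .#.: next=.  (t=1,i=8, bit2=0)
  nb ..#: next=.  (t=0,i=9, bit1=0)
  nb ...: next=#  (t=0,i=8, bit0=1)
  bits 00101001 = 41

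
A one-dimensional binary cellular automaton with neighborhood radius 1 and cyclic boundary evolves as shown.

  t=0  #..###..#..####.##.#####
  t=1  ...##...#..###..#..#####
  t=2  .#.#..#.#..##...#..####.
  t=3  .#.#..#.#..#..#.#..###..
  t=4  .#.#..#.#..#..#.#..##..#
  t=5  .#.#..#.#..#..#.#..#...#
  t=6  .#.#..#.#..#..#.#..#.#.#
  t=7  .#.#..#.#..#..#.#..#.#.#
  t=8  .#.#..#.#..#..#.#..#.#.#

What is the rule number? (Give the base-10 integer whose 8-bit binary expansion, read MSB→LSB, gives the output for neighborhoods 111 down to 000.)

  [7] ### => #  t=0,i=4
  [6] ##. => .  t=0,i=0
  [5] #.# => .  t=0,i=15
  [4] #.. => .  t=0,i=1
  [3] .## => #  t=0,i=3
  [2] .#. => #  t=0,i=8
  [1] ..# => .  t=0,i=2
  [0] ... => #  t=1,i=1
  bits 10001101 = 141

141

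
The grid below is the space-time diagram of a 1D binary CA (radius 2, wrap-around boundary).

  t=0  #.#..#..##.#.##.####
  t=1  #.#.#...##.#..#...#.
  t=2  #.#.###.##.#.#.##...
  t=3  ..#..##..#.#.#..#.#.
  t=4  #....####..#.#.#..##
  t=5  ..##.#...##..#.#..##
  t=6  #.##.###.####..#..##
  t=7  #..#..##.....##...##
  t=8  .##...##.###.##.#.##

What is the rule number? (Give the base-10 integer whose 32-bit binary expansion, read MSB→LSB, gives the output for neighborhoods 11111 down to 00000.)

2721542595

  ##### -> #   bit 31 = 1  t=0,i=18
  ####. -> .   bit 30 = 0  t=0,i=19
  ###.# -> #   bit 29 = 1  t=0,i=0
  ###.. -> .   bit 28 = 0  t=4,i=0
  ##.## -> .   bit 27 = 0  t=0,i=15
  ##.#. -> .   bit 26 = 0  t=0,i=1
  ##..# -> #   bit 25 = 1  t=3,i=7
  ##... -> .   bit 24 = 0  t=2,i=17
  #.### -> .   bit 23 = 0  t=0,i=16
  #.##. -> .   bit 22 = 0  t=0,i=13
  #.#.# -> #   bit 21 = 1  t=0,i=11
  #.#.. -> #   bit 20 = 1  t=0,i=2
  #..## -> .   bit 19 = 0  t=0,i=7
  #..#. -> #   bit 18 = 1  t=0,i=4
  #...# -> #   bit 17 = 1  t=1,i=6
  #.... -> #   bit 16 = 1  t=4,i=2
  .#### -> .   bit 15 = 0  t=0,i=17
  .###. -> #   bit 14 = 1  t=2,i=5
  .##.# -> #   bit 13 = 1  t=0,i=9
  .##.. -> #   bit 12 = 1  t=2,i=16
  .#.## -> .   bit 11 = 0  t=0,i=12
  .#.#. -> .   bit 10 = 0  t=1,i=1
  .#..# -> .   bit 9 = 0  t=0,i=3
  .#... -> #   bit 8 = 1  t=1,i=5
  ..### -> #   bit 7 = 1  t=4,i=5
  ..##. -> #   bit 6 = 1  t=0,i=8
  ..#.# -> .   bit 5 = 0  t=1,i=18
  ..#.. -> .   bit 4 = 0  t=0,i=5
  ...## -> .   bit 3 = 0  t=1,i=7
  ...#. -> .   bit 2 = 0  t=1,i=17
  ....# -> #   bit 1 = 1  t=4,i=3
  ..... -> #   bit 0 = 1  t=7,i=10
  bits 10100010001101110111000111000011 = 2721542595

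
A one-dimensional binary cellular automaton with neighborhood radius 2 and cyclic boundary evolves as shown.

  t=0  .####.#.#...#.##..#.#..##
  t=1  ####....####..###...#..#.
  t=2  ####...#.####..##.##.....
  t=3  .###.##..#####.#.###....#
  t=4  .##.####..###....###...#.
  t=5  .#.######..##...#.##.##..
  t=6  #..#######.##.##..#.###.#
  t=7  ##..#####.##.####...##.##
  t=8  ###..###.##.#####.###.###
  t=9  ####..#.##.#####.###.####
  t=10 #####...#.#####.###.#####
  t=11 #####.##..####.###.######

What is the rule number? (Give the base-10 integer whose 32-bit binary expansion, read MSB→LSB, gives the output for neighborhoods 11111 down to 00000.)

3671249228

  nb #####: next=#  (t=3,i=11, bit31=1)
  nb ####.: next=#  (t=0,i=3, bit30=1)
  nb ###.#: next=.  (t=0,i=4, bit29=0)
  nb ###..: next=#  (t=1,i=3, bit28=1)
  nb ##.##: next=#  (t=0,i=0, bit27=1)
  nb ##.#.: next=.  (t=0,i=5, bit26=0)
  nb ##..#: next=#  (t=0,i=16, bit25=1)
  nb ##...: next=.  (t=1,i=4, bit24=0)
  nb #.###: next=#  (t=0,i=1, bit23=1)
  nb #.##.: next=#  (t=0,i=14, bit22=1)
  nb #.#.#: next=.  (t=0,i=6, bit21=0)
  nb #.#..: next=#  (t=0,i=8, bit20=1)
  nb #..##: next=.  (t=0,i=22, bit19=0)
  nb #..#.: next=.  (t=0,i=17, bit18=0)
  nb #...#: next=#  (t=0,i=10, bit17=1)
  nb #....: next=.  (t=1,i=5, bit16=0)
  nb .####: next=#  (t=0,i=2, bit15=1)
  nb .###.: next=#  (t=1,i=15, bit14=1)
  nb .##.#: next=.  (t=0,i=24, bit13=0)
  nb .##..: next=#  (t=0,i=15, bit12=1)
  nb .#.##: next=.  (t=0,i=13, bit11=0)
  nb .#.#.: next=.  (t=0,i=7, bit10=0)
  nb .#..#: next=.  (t=0,i=21, bit9=0)
  nb .#...: next=#  (t=0,i=9, bit8=1)
  nb ..###: next=.  (t=1,i=8, bit7=0)
  nb ..##.: next=#  (t=0,i=23, bit6=1)
  nb ..#.#: next=.  (t=0,i=12, bit5=0)
  nb ..#..: next=.  (t=1,i=20, bit4=0)
  nb ...##: next=#  (t=1,i=7, bit3=1)
  nb ...#.: next=#  (t=0,i=11, bit2=1)
  nb ....#: next=.  (t=1,i=6, bit1=0)
  nb .....: next=.  (t=2,i=22, bit0=0)
  bits 11011010110100101101000101001100 = 3671249228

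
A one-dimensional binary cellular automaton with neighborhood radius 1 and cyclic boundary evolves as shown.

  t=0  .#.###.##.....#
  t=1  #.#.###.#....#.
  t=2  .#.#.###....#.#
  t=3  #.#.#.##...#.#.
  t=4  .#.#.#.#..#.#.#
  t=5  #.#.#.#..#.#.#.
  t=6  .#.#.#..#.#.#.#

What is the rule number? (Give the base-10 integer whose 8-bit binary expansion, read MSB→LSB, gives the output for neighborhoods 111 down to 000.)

226

  [7] ### => #  t=0,i=4
  [6] ##. => #  t=0,i=5
  [5] #.# => #  t=0,i=0
  [4] #.. => .  t=0,i=9
  [3] .## => .  t=0,i=3
  [2] .#. => .  t=0,i=1
  [1] ..# => #  t=0,i=13
  [0] ... => .  t=0,i=10
  bits 11100010 = 226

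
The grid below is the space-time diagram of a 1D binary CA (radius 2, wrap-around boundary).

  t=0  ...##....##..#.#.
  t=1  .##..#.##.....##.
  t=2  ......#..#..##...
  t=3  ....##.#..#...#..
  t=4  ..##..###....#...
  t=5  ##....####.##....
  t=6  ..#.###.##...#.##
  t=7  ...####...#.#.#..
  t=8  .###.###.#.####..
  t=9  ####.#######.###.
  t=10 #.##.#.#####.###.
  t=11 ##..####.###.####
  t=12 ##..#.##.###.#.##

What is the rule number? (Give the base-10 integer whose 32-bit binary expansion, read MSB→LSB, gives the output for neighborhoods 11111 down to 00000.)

4121972366

  #####|#  b31=1 t=9,i=7
  ####.|#  b30=1 t=5,i=8
  ###.#|#  b29=1 t=5,i=9
  ###..|#  b28=1 t=4,i=8
  ##.##|.  b27=0 t=5,i=10
  ##.#.|#  b26=1 t=3,i=6
  ##..#|.  b25=0 t=0,i=11
  ##...|#  b24=1 t=0,i=5
  #.###|#  b23=1 t=6,i=4
  #.##.|.  b22=0 t=1,i=7
  #.#.#|#  b21=1 t=7,i=12
  #.#..|#  b20=1 t=0,i=15
  #..##|.  b19=0 t=1,i=0
  #..#.|.  b18=0 t=0,i=12
  #...#|.  b17=0 t=3,i=12
  #....|.  b16=0 t=0,i=0
  .####|.  b15=0 t=5,i=7
  .###.|#  b14=1 t=4,i=7
  .##.#|.  b13=0 t=3,i=5
  .##..|.  b12=0 t=0,i=4
  .#.##|#  b11=1 t=1,i=6
  .#.#.|#  b10=1 t=0,i=14
  .#..#|#  b9=1 t=2,i=7
  .#...|.  b8=0 t=0,i=16
  ..###|#  b7=1 t=4,i=6
  ..##.|.  b6=0 t=0,i=3
  ..#.#|.  b5=0 t=0,i=13
  ..#..|.  b4=0 t=2,i=6
  ...##|#  b3=1 t=0,i=2
  ...#.|#  b2=1 t=2,i=5
  ....#|#  b1=1 t=0,i=1
  .....|.  b0=0 t=1,i=11
  bits 11110101101100000100111010001110 = 4121972366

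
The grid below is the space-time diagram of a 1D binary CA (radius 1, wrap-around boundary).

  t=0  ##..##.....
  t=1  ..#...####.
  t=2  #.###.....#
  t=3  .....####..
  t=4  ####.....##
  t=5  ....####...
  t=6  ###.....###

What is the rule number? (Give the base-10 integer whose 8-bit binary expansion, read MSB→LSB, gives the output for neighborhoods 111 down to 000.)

21

  [7] ### => .  t=1,i=7
  [6] ##. => .  t=0,i=1
  [5] #.# => .  t=2,i=1
  [4] #.. => #  t=0,i=2
  [3] .## => .  t=0,i=0
  [2] .#. => #  t=1,i=2
  [1] ..# => .  t=0,i=3
  [0] ... => #  t=0,i=7
  bits 00010101 = 21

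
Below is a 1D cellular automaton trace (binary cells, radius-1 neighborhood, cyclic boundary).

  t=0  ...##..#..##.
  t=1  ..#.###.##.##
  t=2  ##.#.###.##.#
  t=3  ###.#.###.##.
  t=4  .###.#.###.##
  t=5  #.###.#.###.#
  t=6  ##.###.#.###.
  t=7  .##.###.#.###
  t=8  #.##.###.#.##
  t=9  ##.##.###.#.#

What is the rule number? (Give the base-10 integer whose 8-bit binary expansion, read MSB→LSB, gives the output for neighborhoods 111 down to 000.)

242

  ### -> #   bit 7 = 1  t=1,i=5
  ##. -> #   bit 6 = 1  t=0,i=4
  #.# -> #   bit 5 = 1  t=1,i=3
  #.. -> #   bit 4 = 1  t=0,i=5
  .## -> .   bit 3 = 0  t=0,i=3
  .#. -> .   bit 2 = 0  t=0,i=7
  ..# -> #   bit 1 = 1  t=0,i=2
  ... -> .   bit 0 = 0  t=0,i=0
  bits 11110010 = 242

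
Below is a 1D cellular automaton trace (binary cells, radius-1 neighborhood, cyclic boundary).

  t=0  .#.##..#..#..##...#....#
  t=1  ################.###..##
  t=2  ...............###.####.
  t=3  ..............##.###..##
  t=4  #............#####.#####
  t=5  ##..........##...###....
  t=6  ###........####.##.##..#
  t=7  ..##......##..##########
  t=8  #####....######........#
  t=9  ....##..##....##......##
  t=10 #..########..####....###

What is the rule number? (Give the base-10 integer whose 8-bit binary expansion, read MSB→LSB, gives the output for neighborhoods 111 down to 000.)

  ### -> .   bit 7 = 0  t=1,i=0
  ##. -> #   bit 6 = 1  t=0,i=4
  #.# -> #   bit 5 = 1  t=0,i=0
  #.. -> #   bit 4 = 1  t=0,i=5
  .## -> #   bit 3 = 1  t=0,i=3
  .#. -> #   bit 2 = 1  t=0,i=1
  ..# -> #   bit 1 = 1  t=0,i=6
  ... -> .   bit 0 = 0  t=0,i=16
  bits 01111110 = 126

126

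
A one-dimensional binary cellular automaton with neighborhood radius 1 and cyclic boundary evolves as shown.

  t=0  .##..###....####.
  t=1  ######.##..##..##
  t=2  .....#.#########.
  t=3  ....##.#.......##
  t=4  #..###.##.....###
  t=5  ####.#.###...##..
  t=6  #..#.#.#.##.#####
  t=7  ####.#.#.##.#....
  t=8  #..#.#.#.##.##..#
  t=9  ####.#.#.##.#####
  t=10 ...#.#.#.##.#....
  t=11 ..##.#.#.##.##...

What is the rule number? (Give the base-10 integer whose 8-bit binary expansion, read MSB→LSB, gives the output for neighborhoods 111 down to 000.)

  ###|.  b7=0 t=0,i=6
  ##.|#  b6=1 t=0,i=2
  #.#|.  b5=0 t=1,i=6
  #..|#  b4=1 t=0,i=3
  .##|#  b3=1 t=0,i=1
  .#.|#  b2=1 t=2,i=5
  ..#|#  b1=1 t=0,i=0
  ...|.  b0=0 t=0,i=9
  bits 01011110 = 94

94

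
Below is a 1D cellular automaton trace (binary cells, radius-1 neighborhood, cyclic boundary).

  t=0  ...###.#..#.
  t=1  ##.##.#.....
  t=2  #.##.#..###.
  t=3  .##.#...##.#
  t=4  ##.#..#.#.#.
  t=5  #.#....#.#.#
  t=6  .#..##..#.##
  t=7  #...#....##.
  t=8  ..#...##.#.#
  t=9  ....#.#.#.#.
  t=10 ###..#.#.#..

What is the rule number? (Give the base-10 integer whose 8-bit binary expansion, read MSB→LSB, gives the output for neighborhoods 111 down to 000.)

  ### -> #   bit 7 = 1  t=0,i=4
  ##. -> .   bit 6 = 0  t=0,i=5
  #.# -> #   bit 5 = 1  t=0,i=6
  #.. -> .   bit 4 = 0  t=0,i=8
  .## -> #   bit 3 = 1  t=0,i=3
  .#. -> .   bit 2 = 0  t=0,i=7
  ..# -> .   bit 1 = 0  t=0,i=2
  ... -> #   bit 0 = 1  t=0,i=0
  bits 10101001 = 169

169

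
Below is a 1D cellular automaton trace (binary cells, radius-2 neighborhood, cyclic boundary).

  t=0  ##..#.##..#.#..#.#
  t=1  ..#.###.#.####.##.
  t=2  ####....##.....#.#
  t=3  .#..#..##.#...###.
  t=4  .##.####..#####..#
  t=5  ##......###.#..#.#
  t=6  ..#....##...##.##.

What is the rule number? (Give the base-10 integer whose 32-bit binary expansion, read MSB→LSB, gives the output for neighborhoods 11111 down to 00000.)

2205814780

  #####|#  b31=1 t=2,i=1
  ####.|.  b30=0 t=1,i=12
  ###.#|.  b29=0 t=1,i=6
  ###..|.  b28=0 t=0,i=1
  ##.##|.  b27=0 t=1,i=14
  ##.#.|.  b26=0 t=1,i=7
  ##..#|#  b25=1 t=0,i=2
  ##...|#  b24=1 t=1,i=17
  #.###|.  b23=0 t=0,i=17
  #.##.|#  b22=1 t=0,i=6
  #.#.#|#  b21=1 t=1,i=8
  #.#..|#  b20=1 t=0,i=12
  #..##|#  b19=1 t=3,i=6
  #..#.|.  b18=0 t=0,i=3
  #...#|#  b17=1 t=1,i=0
  #....|.  b16=0 t=2,i=5
  .####|.  b15=0 t=1,i=11
  .###.|.  b14=0 t=0,i=0
  .##.#|.  b13=0 t=3,i=8
  .##..|.  b12=0 t=0,i=7
  .#.##|#  b11=1 t=0,i=5
  .#.#.|#  b10=1 t=0,i=11
  .#..#|#  b9=1 t=0,i=13
  .#...|#  b8=1 t=3,i=11
  ..###|#  b7=1 t=3,i=14
  ..##.|#  b6=1 t=2,i=8
  ..#.#|#  b5=1 t=0,i=4
  ..#..|#  b4=1 t=3,i=1
  ...##|#  b3=1 t=2,i=7
  ...#.|#  b2=1 t=1,i=1
  ....#|.  b1=0 t=2,i=6
  .....|.  b0=0 t=2,i=12
  bits 10000011011110100000111111111100 = 2205814780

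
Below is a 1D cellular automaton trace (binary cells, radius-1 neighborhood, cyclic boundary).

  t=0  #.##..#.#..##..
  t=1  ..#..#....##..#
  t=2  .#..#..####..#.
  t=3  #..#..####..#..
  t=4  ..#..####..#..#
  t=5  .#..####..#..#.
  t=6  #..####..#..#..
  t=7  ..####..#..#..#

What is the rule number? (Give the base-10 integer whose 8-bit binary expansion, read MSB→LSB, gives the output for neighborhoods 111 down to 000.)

  ### -> #   bit 7 = 1  t=2,i=8
  ##. -> .   bit 6 = 0  t=0,i=3
  #.# -> .   bit 5 = 0  t=0,i=1
  #.. -> .   bit 4 = 0  t=0,i=4
  .## -> #   bit 3 = 1  t=0,i=2
  .#. -> .   bit 2 = 0  t=0,i=0
  ..# -> #   bit 1 = 1  t=0,i=5
  ... -> #   bit 0 = 1  t=1,i=7
  bits 10001011 = 139

139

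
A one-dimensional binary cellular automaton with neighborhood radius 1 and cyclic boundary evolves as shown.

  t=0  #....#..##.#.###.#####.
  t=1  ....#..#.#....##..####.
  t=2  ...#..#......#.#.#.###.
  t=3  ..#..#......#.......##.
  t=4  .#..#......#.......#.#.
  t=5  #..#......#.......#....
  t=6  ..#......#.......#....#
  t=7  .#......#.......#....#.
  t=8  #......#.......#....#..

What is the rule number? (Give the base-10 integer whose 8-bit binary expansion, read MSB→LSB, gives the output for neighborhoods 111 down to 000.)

  [7] ### => #  t=0,i=14
  [6] ##. => #  t=0,i=9
  [5] #.# => .  t=0,i=10
  [4] #.. => .  t=0,i=1
  [3] .## => .  t=0,i=8
  [2] .#. => .  t=0,i=0
  [1] ..# => #  t=0,i=4
  [0] ... => .  t=0,i=2
  bits 11000010 = 194

194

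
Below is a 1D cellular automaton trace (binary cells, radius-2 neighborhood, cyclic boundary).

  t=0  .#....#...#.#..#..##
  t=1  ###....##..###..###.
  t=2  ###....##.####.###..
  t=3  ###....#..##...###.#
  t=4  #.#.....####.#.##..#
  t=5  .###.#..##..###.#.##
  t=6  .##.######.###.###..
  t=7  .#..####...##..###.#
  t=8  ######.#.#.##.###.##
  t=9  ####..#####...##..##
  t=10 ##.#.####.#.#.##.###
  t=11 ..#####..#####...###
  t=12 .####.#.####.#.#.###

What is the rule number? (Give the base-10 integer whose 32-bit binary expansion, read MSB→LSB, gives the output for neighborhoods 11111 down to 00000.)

2495274945

  ##### -> #   bit 31 = 1  t=6,i=6
  ####. -> .   bit 30 = 0  t=2,i=12
  ###.# -> .   bit 29 = 0  t=1,i=18
  ###.. -> #   bit 28 = 1  t=1,i=2
  ##.## -> .   bit 27 = 0  t=1,i=19
  ##.#. -> #   bit 26 = 1  t=0,i=0
  ##..# -> .   bit 25 = 0  t=1,i=9
  ##... -> .   bit 24 = 0  t=1,i=3
  #.### -> #   bit 23 = 1  t=1,i=0
  #.##. -> .   bit 22 = 0  t=4,i=15
  #.#.# -> #   bit 21 = 1  t=4,i=13
  #.#.. -> #   bit 20 = 1  t=0,i=1
  #..## -> #   bit 19 = 1  t=0,i=17
  #..#. -> .   bit 18 = 0  t=0,i=14
  #...# -> #   bit 17 = 1  t=0,i=8
  #.... -> .   bit 16 = 0  t=0,i=3
  .#### -> #   bit 15 = 1  t=2,i=11
  .###. -> #   bit 14 = 1  t=1,i=1
  .##.# -> .   bit 13 = 0  t=0,i=19
  .##.. -> #   bit 12 = 1  t=1,i=8
  .#.## -> #   bit 11 = 1  t=4,i=14
  .#.#. -> #   bit 10 = 1  t=0,i=11
  .#..# -> #   bit 9 = 1  t=0,i=13
  .#... -> #   bit 8 = 1  t=0,i=2
  ..### -> #   bit 7 = 1  t=1,i=11
  ..##. -> #   bit 6 = 1  t=0,i=18
  ..#.# -> .   bit 5 = 0  t=0,i=10
  ..#.. -> .   bit 4 = 0  t=0,i=6
  ...## -> .   bit 3 = 0  t=1,i=6
  ...#. -> .   bit 2 = 0  t=0,i=5
  ....# -> .   bit 1 = 0  t=0,i=4
  ..... -> #   bit 0 = 1  t=4,i=5
  bits 10010100101110101101111111000001 = 2495274945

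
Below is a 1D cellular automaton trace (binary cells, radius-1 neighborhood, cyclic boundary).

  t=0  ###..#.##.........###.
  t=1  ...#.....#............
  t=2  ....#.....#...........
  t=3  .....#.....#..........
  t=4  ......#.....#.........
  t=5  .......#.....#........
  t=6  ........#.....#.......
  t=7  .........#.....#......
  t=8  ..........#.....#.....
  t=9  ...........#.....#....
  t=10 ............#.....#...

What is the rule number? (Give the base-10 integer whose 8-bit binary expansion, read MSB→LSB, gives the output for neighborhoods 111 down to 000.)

16

  nb ###: next=.  (t=0,i=1, bit7=0)
  nb ##.: next=.  (t=0,i=2, bit6=0)
  nb #.#: next=.  (t=0,i=6, bit5=0)
  nb #..: next=#  (t=0,i=3, bit4=1)
  nb .##: next=.  (t=0,i=0, bit3=0)
  nb .#.: next=.  (t=0,i=5, bit2=0)
  nb ..#: next=.  (t=0,i=4, bit1=0)
  nb ...: next=.  (t=0,i=10, bit0=0)
  bits 00010000 = 16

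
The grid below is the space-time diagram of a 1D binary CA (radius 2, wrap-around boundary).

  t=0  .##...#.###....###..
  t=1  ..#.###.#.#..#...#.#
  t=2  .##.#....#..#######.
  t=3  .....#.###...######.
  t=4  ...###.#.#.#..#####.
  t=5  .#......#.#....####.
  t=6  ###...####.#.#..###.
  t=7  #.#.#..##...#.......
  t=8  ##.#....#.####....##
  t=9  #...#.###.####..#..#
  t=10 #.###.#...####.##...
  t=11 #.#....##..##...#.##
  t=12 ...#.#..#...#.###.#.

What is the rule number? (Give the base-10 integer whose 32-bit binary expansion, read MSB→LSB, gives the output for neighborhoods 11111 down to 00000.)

  nb #####: next=#  (t=2,i=14, bit31=1)
  nb ####.: next=#  (t=2,i=17, bit30=1)
  nb ###.#: next=.  (t=1,i=6, bit29=0)
  nb ###..: next=#  (t=0,i=10, bit28=1)
  nb ##.##: next=.  (t=6,i=19, bit27=0)
  nb ##.#.: next=.  (t=1,i=7, bit26=0)
  nb ##..#: next=.  (t=2,i=19, bit25=0)
  nb ##...: next=.  (t=0,i=3, bit24=0)
  nb #.###: next=#  (t=0,i=8, bit23=1)
  nb #.##.: next=.  (t=10,i=15, bit22=0)
  nb #.#.#: next=.  (t=1,i=8, bit21=0)
  nb #.#..: next=.  (t=1,i=10, bit20=0)
  nb #..##: next=.  (t=2,i=0, bit19=0)
  nb #..#.: next=#  (t=1,i=1, bit18=1)
  nb #...#: next=#  (t=0,i=4, bit17=1)
  nb #....: next=.  (t=0,i=12, bit16=0)
  nb .####: next=#  (t=2,i=13, bit15=1)
  nb .###.: next=.  (t=0,i=9, bit14=0)
  nb .##.#: next=.  (t=2,i=2, bit13=0)
  nb .##..: next=#  (t=0,i=2, bit12=1)
  nb .#.##: next=.  (t=0,i=7, bit11=0)
  nb .#.#.: next=#  (t=1,i=9, bit10=1)
  nb .#..#: next=.  (t=1,i=0, bit9=0)
  nb .#...: next=#  (t=1,i=14, bit8=1)
  nb ..###: next=.  (t=0,i=15, bit7=0)
  nb ..##.: next=.  (t=0,i=1, bit6=0)
  nb ..#.#: next=#  (t=0,i=6, bit5=1)
  nb ..#..: next=#  (t=1,i=13, bit4=1)
  nb ...##: next=.  (t=0,i=0, bit3=0)
  nb ...#.: next=#  (t=0,i=5, bit2=1)
  nb ....#: next=#  (t=0,i=13, bit1=1)
  nb .....: next=.  (t=3,i=1, bit0=0)
  bits 11010000100001101001010100110110 = 3498480950

3498480950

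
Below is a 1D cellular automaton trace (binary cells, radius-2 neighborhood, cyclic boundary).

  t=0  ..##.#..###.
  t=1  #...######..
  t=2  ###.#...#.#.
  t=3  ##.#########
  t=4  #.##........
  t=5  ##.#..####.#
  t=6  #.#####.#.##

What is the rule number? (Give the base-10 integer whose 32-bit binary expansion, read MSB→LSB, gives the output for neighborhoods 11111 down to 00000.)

1320837045

  [31] ##### => .  t=1,i=6
  [30] ####. => #  t=1,i=8
  [29] ###.# => .  t=2,i=2
  [28] ###.. => .  t=0,i=10
  [27] ##.## => #  t=3,i=2
  [26] ##.#. => #  t=0,i=4
  [25] ##..# => #  t=1,i=10
  [24] ##... => .  t=0,i=11
  [23] #.### => #  t=2,i=0
  [22] #.##. => .  t=4,i=2
  [21] #.#.# => #  t=2,i=10
  [20] #.#.. => #  t=0,i=5
  [19] #..## => #  t=0,i=7
  [18] #..#. => .  t=1,i=11
  [17] #...# => #  t=0,i=0
  [16] #.... => .  t=4,i=5
  [15] .#### => .  t=1,i=5
  [14] .###. => #  t=0,i=9
  [13] .##.# => .  t=0,i=3
  [12] .##.. => #  t=4,i=3
  [11] .#.## => #  t=2,i=11
  [10] .#.#. => #  t=2,i=9
  [9] .#..# => #  t=0,i=6
  [8] .#... => #  t=1,i=1
  [7] ..### => #  t=0,i=8
  [6] ..##. => .  t=0,i=2
  [5] ..#.# => #  t=2,i=8
  [4] ..#.. => #  t=1,i=0
  [3] ...## => .  t=0,i=1
  [2] ...#. => #  t=2,i=7
  [1] ....# => .  t=4,i=10
  [0] ..... => #  t=4,i=6
  bits 01001110101110100101111110110101 = 1320837045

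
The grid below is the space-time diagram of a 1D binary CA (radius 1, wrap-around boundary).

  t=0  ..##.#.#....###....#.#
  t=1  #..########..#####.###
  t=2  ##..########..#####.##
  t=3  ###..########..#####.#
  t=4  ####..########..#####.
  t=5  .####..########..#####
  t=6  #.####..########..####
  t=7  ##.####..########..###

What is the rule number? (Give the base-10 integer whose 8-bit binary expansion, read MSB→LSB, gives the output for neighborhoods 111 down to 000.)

  nb ###: next=#  (t=0,i=13, bit7=1)
  nb ##.: next=#  (t=0,i=3, bit6=1)
  nb #.#: next=#  (t=0,i=4, bit5=1)
  nb #..: next=#  (t=0,i=0, bit4=1)
  nb .##: next=.  (t=0,i=2, bit3=0)
  nb .#.: next=#  (t=0,i=5, bit2=1)
  nb ..#: next=.  (t=0,i=1, bit1=0)
  nb ...: next=#  (t=0,i=9, bit0=1)
  bits 11110101 = 245

245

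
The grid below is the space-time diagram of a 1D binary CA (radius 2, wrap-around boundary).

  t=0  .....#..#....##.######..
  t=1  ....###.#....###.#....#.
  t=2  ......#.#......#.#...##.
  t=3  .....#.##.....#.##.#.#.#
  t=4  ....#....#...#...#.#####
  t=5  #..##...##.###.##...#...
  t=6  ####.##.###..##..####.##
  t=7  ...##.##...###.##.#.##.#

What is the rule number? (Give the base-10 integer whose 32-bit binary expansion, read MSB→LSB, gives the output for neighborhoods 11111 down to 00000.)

  ##### -> .   bit 31 = 0  t=0,i=18
  ####. -> .   bit 30 = 0  t=0,i=20
  ###.# -> #   bit 29 = 1  t=1,i=6
  ###.. -> .   bit 28 = 0  t=0,i=21
  ##.## -> #   bit 27 = 1  t=0,i=15
  ##.#. -> .   bit 26 = 0  t=1,i=7
  ##..# -> #   bit 25 = 1  t=6,i=11
  ##... -> #   bit 24 = 1  t=0,i=22
  #.### -> .   bit 23 = 0  t=0,i=16
  #.##. -> .   bit 22 = 0  t=3,i=7
  #.#.# -> #   bit 21 = 1  t=3,i=19
  #.#.. -> #   bit 20 = 1  t=1,i=8
  #..## -> #   bit 19 = 1  t=5,i=2
  #..#. -> .   bit 18 = 0  t=0,i=7
  #...# -> #   bit 17 = 1  t=2,i=19
  #.... -> .   bit 16 = 0  t=0,i=10
  .#### -> #   bit 15 = 1  t=0,i=17
  .###. -> .   bit 14 = 0  t=1,i=5
  .##.# -> #   bit 13 = 1  t=0,i=14
  .##.. -> .   bit 12 = 0  t=2,i=22
  .#.## -> .   bit 11 = 0  t=3,i=6
  .#.#. -> #   bit 10 = 1  t=2,i=7
  .#..# -> #   bit 9 = 1  t=0,i=6
  .#... -> .   bit 8 = 0  t=0,i=9
  ..### -> .   bit 7 = 0  t=1,i=4
  ..##. -> #   bit 6 = 1  t=0,i=13
  ..#.# -> .   bit 5 = 0  t=2,i=6
  ..#.. -> #   bit 4 = 1  t=0,i=5
  ...## -> .   bit 3 = 0  t=0,i=12
  ...#. -> #   bit 2 = 1  t=0,i=4
  ....# -> .   bit 1 = 0  t=0,i=3
  ..... -> .   bit 0 = 0  t=0,i=0
  bits 00101011001110101010011001010100 = 725263956

725263956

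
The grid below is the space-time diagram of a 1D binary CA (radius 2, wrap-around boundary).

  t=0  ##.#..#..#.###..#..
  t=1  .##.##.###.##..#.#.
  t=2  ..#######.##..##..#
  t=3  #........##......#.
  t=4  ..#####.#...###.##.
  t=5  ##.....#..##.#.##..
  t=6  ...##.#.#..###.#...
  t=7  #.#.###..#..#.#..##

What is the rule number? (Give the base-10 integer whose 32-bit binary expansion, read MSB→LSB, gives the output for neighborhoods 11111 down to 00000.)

216490541

  [31] ##### => .  t=2,i=4
  [30] ####. => .  t=2,i=7
  [29] ###.# => .  t=1,i=9
  [28] ###.. => .  t=0,i=13
  [27] ##.## => #  t=1,i=3
  [26] ##.#. => #  t=0,i=2
  [25] ##..# => .  t=0,i=14
  [24] ##... => .  t=3,i=11
  [23] #.### => #  t=0,i=11
  [22] #.##. => #  t=1,i=4
  [21] #.#.# => #  t=5,i=13
  [20] #.#.. => .  t=0,i=3
  [19] #..## => .  t=0,i=18
  [18] #..#. => #  t=0,i=5
  [17] #...# => #  t=4,i=0
  [16] #.... => #  t=3,i=2
  [15] .#### => .  t=2,i=3
  [14] .###. => #  t=0,i=12
  [13] .##.# => #  t=0,i=1
  [12] .##.. => .  t=1,i=12
  [11] .#.## => .  t=0,i=10
  [10] .#.#. => .  t=1,i=16
  [9] .#..# => #  t=0,i=4
  [8] .#... => .  t=3,i=1
  [7] ..### => .  t=2,i=2
  [6] ..##. => .  t=0,i=0
  [5] ..#.# => #  t=0,i=9
  [4] ..#.. => .  t=0,i=6
  [3] ...## => #  t=3,i=8
  [2] ...#. => #  t=3,i=16
  [1] ....# => .  t=3,i=7
  [0] ..... => #  t=3,i=3
  bits 00001100111001110110001000101101 = 216490541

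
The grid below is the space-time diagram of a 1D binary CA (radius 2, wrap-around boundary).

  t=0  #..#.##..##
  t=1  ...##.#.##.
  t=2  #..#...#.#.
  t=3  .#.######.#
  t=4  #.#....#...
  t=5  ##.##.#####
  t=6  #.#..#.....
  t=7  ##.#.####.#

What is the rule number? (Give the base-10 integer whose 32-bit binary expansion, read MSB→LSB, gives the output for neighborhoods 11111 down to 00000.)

  ##### -> .   bit 31 = 0  t=3,i=5
  ####. -> #   bit 30 = 1  t=3,i=7
  ###.# -> .   bit 29 = 0  t=3,i=8
  ###.. -> .   bit 28 = 0  t=0,i=0
  ##.## -> #   bit 27 = 1  t=5,i=2
  ##.#. -> .   bit 26 = 0  t=1,i=5
  ##..# -> .   bit 25 = 0  t=0,i=1
  ##... -> .   bit 24 = 0  t=1,i=10
  #.### -> .   bit 23 = 0  t=3,i=3
  #.##. -> .   bit 22 = 0  t=0,i=5
  #.#.# -> .   bit 21 = 0  t=1,i=6
  #.#.. -> .   bit 20 = 0  t=2,i=0
  #..## -> #   bit 19 = 1  t=0,i=8
  #..#. -> .   bit 18 = 0  t=0,i=2
  #...# -> #   bit 17 = 1  t=2,i=5
  #.... -> #   bit 16 = 1  t=1,i=0
  .#### -> .   bit 15 = 0  t=3,i=4
  .###. -> .   bit 14 = 0  t=0,i=10
  .##.# -> .   bit 13 = 0  t=1,i=4
  .##.. -> #   bit 12 = 1  t=0,i=6
  .#.## -> #   bit 11 = 1  t=0,i=4
  .#.#. -> #   bit 10 = 1  t=2,i=8
  .#..# -> #   bit 9 = 1  t=2,i=1
  .#... -> #   bit 8 = 1  t=2,i=4
  ..### -> #   bit 7 = 1  t=0,i=9
  ..##. -> #   bit 6 = 1  t=1,i=3
  ..#.# -> #   bit 5 = 1  t=0,i=3
  ..#.. -> #   bit 4 = 1  t=2,i=3
  ...## -> .   bit 3 = 0  t=1,i=2
  ...#. -> #   bit 2 = 1  t=2,i=6
  ....# -> .   bit 1 = 0  t=1,i=1
  ..... -> #   bit 0 = 1  t=6,i=8
  bits 01001000000010110001111111110101 = 1208688629

1208688629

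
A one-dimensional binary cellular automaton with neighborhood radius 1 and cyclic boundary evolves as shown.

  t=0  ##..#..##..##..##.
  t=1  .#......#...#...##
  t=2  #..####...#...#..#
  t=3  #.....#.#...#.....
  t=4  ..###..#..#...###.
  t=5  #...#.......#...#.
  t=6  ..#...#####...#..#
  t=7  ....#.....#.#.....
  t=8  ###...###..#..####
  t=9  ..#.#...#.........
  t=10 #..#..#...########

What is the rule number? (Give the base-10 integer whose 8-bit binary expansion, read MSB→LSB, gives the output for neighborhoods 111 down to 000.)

  nb ###: next=.  (t=2,i=4, bit7=0)
  nb ##.: next=#  (t=0,i=1, bit6=1)
  nb #.#: next=#  (t=0,i=17, bit5=1)
  nb #..: next=.  (t=0,i=2, bit4=0)
  nb .##: next=.  (t=0,i=0, bit3=0)
  nb .#.: next=.  (t=0,i=4, bit2=0)
  nb ..#: next=.  (t=0,i=3, bit1=0)
  nb ...: next=#  (t=1,i=3, bit0=1)
  bits 01100001 = 97

97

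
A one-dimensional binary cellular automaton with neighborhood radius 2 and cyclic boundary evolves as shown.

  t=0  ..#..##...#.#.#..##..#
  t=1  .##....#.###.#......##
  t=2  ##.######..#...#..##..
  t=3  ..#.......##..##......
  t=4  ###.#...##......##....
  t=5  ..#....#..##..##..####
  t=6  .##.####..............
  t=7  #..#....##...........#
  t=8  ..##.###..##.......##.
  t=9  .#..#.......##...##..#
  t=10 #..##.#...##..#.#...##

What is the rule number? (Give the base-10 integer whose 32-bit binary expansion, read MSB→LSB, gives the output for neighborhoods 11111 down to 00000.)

  #####|.  b31=0 t=2,i=5
  ####.|.  b30=0 t=2,i=7
  ###.#|#  b29=1 t=1,i=11
  ###..|.  b28=0 t=2,i=8
  ##.##|#  b27=1 t=1,i=0
  ##.#.|.  b26=0 t=1,i=12
  ##..#|.  b25=0 t=0,i=19
  ##...|#  b24=1 t=0,i=7
  #.###|.  b23=0 t=1,i=9
  #.##.|#  b22=1 t=1,i=1
  #.#.#|.  b21=0 t=0,i=12
  #.#..|.  b20=0 t=0,i=14
  #..##|.  b19=0 t=0,i=4
  #..#.|#  b18=1 t=0,i=1
  #...#|.  b17=0 t=0,i=8
  #....|#  b16=1 t=1,i=4
  .####|.  b15=0 t=2,i=4
  .###.|.  b14=0 t=1,i=10
  .##.#|.  b13=0 t=1,i=21
  .##..|.  b12=0 t=0,i=6
  .#.##|#  b11=1 t=1,i=8
  .#.#.|#  b10=1 t=0,i=11
  .#..#|.  b9=0 t=0,i=0
  .#...|.  b8=0 t=1,i=14
  ..###|.  b7=0 t=4,i=0
  ..##.|.  b6=0 t=0,i=5
  ..#.#|#  b5=1 t=0,i=10
  ..#..|#  b4=1 t=0,i=2
  ...##|#  b3=1 t=1,i=19
  ...#.|#  b2=1 t=0,i=9
  ....#|#  b1=1 t=1,i=5
  .....|.  b0=0 t=1,i=16
  bits 00101001010001010000110000111110 = 692390974

692390974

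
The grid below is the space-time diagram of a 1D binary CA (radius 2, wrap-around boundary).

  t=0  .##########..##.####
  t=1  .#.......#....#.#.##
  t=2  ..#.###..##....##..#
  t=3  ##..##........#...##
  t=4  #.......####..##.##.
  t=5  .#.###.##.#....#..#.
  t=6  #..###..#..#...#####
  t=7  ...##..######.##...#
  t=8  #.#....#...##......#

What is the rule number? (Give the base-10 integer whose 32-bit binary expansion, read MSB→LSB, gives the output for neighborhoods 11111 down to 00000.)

1621387161

  nb #####: next=.  (t=0,i=3, bit31=0)
  nb ####.: next=#  (t=0,i=9, bit30=1)
  nb ###.#: next=#  (t=0,i=19, bit29=1)
  nb ###..: next=.  (t=0,i=10, bit28=0)
  nb ##.##: next=.  (t=0,i=0, bit27=0)
  nb ##.#.: next=.  (t=1,i=0, bit26=0)
  nb ##..#: next=.  (t=0,i=11, bit25=0)
  nb ##...: next=.  (t=2,i=11, bit24=0)
  nb #.###: next=#  (t=0,i=1, bit23=1)
  nb #.##.: next=.  (t=1,i=18, bit22=0)
  nb #.#.#: next=#  (t=1,i=16, bit21=1)
  nb #.#..: next=.  (t=1,i=1, bit20=0)
  nb #..##: next=.  (t=0,i=12, bit19=0)
  nb #..#.: next=#  (t=2,i=1, bit18=1)
  nb #...#: next=.  (t=3,i=16, bit17=0)
  nb #....: next=.  (t=1,i=3, bit16=0)
  nb .####: next=.  (t=0,i=2, bit15=0)
  nb .###.: next=#  (t=2,i=5, bit14=1)
  nb .##.#: next=#  (t=0,i=14, bit13=1)
  nb .##..: next=.  (t=2,i=10, bit12=0)
  nb .#.##: next=.  (t=1,i=17, bit11=0)
  nb .#.#.: next=#  (t=1,i=15, bit10=1)
  nb .#..#: next=#  (t=2,i=0, bit9=1)
  nb .#...: next=#  (t=1,i=2, bit8=1)
  nb ..###: next=#  (t=3,i=18, bit7=1)
  nb ..##.: next=.  (t=0,i=13, bit6=0)
  nb ..#.#: next=.  (t=1,i=14, bit5=0)
  nb ..#..: next=#  (t=1,i=9, bit4=1)
  nb ...##: next=#  (t=2,i=14, bit3=1)
  nb ...#.: next=.  (t=1,i=8, bit2=0)
  nb ....#: next=.  (t=1,i=7, bit1=0)
  nb .....: next=#  (t=1,i=4, bit0=1)
  bits 01100000101001000110011110011001 = 1621387161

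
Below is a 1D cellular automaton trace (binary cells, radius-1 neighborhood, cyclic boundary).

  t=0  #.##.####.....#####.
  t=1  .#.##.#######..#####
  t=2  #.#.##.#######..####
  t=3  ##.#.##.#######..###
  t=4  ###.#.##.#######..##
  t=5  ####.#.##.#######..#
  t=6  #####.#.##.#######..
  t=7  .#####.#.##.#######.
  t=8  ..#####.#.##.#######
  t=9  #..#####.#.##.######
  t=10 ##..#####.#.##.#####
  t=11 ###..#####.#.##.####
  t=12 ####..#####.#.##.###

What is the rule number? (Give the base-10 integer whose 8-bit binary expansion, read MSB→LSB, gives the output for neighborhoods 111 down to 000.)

  [7] ### => #  t=0,i=6
  [6] ##. => #  t=0,i=3
  [5] #.# => #  t=0,i=1
  [4] #.. => #  t=0,i=9
  [3] .## => .  t=0,i=2
  [2] .#. => .  t=0,i=0
  [1] ..# => .  t=0,i=13
  [0] ... => #  t=0,i=10
  bits 11110001 = 241

241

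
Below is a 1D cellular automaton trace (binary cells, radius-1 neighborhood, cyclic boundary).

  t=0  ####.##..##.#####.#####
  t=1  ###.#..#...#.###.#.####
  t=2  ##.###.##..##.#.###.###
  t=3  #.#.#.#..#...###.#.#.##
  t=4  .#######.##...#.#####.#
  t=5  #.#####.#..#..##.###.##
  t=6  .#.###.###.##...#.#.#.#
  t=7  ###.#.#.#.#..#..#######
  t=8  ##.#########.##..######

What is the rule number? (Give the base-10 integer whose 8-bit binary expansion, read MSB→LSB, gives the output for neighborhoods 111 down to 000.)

  ###|#  b7=1 t=0,i=0
  ##.|.  b6=0 t=0,i=3
  #.#|#  b5=1 t=0,i=4
  #..|#  b4=1 t=0,i=7
  .##|.  b3=0 t=0,i=5
  .#.|#  b2=1 t=1,i=4
  ..#|.  b1=0 t=0,i=8
  ...|.  b0=0 t=1,i=9
  bits 10110100 = 180

180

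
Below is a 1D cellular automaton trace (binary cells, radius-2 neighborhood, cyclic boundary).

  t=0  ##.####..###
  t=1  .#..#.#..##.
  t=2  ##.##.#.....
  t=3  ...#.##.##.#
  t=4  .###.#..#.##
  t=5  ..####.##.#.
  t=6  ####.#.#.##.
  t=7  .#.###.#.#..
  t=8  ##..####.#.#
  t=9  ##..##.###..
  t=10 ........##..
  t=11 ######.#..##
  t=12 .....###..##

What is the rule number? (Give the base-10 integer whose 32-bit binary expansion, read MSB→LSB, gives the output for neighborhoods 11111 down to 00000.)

  ##### -> .   bit 31 = 0  t=0,i=11
  ####. -> .   bit 30 = 0  t=0,i=0
  ###.# -> #   bit 29 = 1  t=0,i=1
  ###.. -> #   bit 28 = 1  t=0,i=6
  ##.## -> .   bit 27 = 0  t=0,i=2
  ##.#. -> #   bit 26 = 1  t=2,i=5
  ##..# -> .   bit 25 = 0  t=0,i=7
  ##... -> #   bit 24 = 1  t=10,i=10
  #.### -> .   bit 23 = 0  t=0,i=3
  #.##. -> #   bit 22 = 1  t=2,i=3
  #.#.# -> #   bit 21 = 1  t=6,i=5
  #.#.. -> #   bit 20 = 1  t=1,i=6
  #..## -> .   bit 19 = 0  t=0,i=8
  #..#. -> #   bit 18 = 1  t=1,i=0
  #...# -> #   bit 17 = 1  t=3,i=1
  #.... -> #   bit 16 = 1  t=2,i=8
  .#### -> #   bit 15 = 1  t=0,i=4
  .###. -> #   bit 14 = 1  t=4,i=2
  .##.# -> .   bit 13 = 0  t=2,i=1
  .##.. -> .   bit 12 = 0  t=1,i=10
  .#.## -> .   bit 11 = 0  t=3,i=4
  .#.#. -> .   bit 10 = 0  t=1,i=5
  .#..# -> .   bit 9 = 0  t=1,i=2
  .#... -> .   bit 8 = 0  t=2,i=7
  ..### -> #   bit 7 = 1  t=0,i=9
  ..##. -> .   bit 6 = 0  t=1,i=9
  ..#.# -> #   bit 5 = 1  t=1,i=4
  ..#.. -> #   bit 4 = 1  t=1,i=1
  ...## -> #   bit 3 = 1  t=2,i=11
  ...#. -> #   bit 2 = 1  t=3,i=2
  ....# -> .   bit 1 = 0  t=2,i=10
  ..... -> #   bit 0 = 1  t=2,i=9
  bits 00110101011101111100000010111101 = 897040573

897040573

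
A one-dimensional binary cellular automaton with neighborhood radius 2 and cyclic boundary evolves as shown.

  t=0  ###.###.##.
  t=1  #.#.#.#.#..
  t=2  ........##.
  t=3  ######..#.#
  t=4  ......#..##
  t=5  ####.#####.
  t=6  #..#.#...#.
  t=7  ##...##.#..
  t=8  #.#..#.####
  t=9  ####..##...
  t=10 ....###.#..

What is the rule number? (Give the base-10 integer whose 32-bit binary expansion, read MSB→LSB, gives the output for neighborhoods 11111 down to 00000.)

668535637

  #####|.  b31=0 t=3,i=1
  ####.|.  b30=0 t=3,i=4
  ###.#|#  b29=1 t=0,i=2
  ###..|.  b28=0 t=3,i=5
  ##.##|.  b27=0 t=0,i=3
  ##.#.|#  b26=1 t=7,i=7
  ##..#|#  b25=1 t=3,i=6
  ##...|#  b24=1 t=2,i=10
  #.###|#  b23=1 t=0,i=0
  #.##.|#  b22=1 t=0,i=8
  #.#.#|.  b21=0 t=1,i=2
  #.#..|#  b20=1 t=1,i=8
  #..##|#  b19=1 t=4,i=8
  #..#.|.  b18=0 t=1,i=10
  #...#|.  b17=0 t=6,i=7
  #....|#  b16=1 t=2,i=0
  .####|.  b15=0 t=3,i=0
  .###.|.  b14=0 t=0,i=1
  .##.#|.  b13=0 t=0,i=9
  .##..|.  b12=0 t=2,i=9
  .#.##|#  b11=1 t=3,i=9
  .#.#.|.  b10=0 t=1,i=1
  .#..#|#  b9=1 t=1,i=9
  .#...|#  b8=1 t=6,i=6
  ..###|.  b7=0 t=9,i=0
  ..##.|#  b6=1 t=2,i=8
  ..#.#|.  b5=0 t=1,i=0
  ..#..|#  b4=1 t=4,i=6
  ...##|.  b3=0 t=2,i=7
  ...#.|#  b2=1 t=4,i=5
  ....#|.  b1=0 t=2,i=6
  .....|#  b0=1 t=2,i=1
  bits 00100111110110010000101101010101 = 668535637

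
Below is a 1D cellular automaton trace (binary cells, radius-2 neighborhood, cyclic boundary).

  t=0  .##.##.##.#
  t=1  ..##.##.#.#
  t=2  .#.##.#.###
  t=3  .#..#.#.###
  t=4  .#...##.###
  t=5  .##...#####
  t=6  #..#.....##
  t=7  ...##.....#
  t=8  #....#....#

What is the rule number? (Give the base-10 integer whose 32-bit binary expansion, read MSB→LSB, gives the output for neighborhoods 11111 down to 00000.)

  [31] ##### => .  t=5,i=8
  [30] ####. => #  t=5,i=9
  [29] ###.# => #  t=2,i=10
  [28] ###.. => .  t=6,i=0
  [27] ##.## => #  t=0,i=3
  [26] ##.#. => .  t=0,i=9
  [25] ##..# => .  t=6,i=1
  [24] ##... => #  t=5,i=3
  [23] #.### => #  t=2,i=8
  [22] #.##. => .  t=0,i=1
  [21] #.#.# => #  t=0,i=10
  [20] #.#.. => #  t=1,i=10
  [19] #..## => #  t=1,i=1
  [18] #..#. => .  t=3,i=3
  [17] #...# => .  t=4,i=3
  [16] #.... => .  t=6,i=5
  [15] .#### => .  t=5,i=7
  [14] .###. => #  t=2,i=9
  [13] .##.# => #  t=0,i=2
  [12] .##.. => .  t=5,i=2
  [11] .#.## => .  t=0,i=0
  [10] .#.#. => #  t=1,i=9
  [9] .#..# => .  t=1,i=0
  [8] .#... => #  t=4,i=2
  [7] ..### => .  t=5,i=6
  [6] ..##. => .  t=1,i=2
  [5] ..#.# => .  t=3,i=4
  [4] ..#.. => #  t=6,i=3
  [3] ...## => .  t=4,i=4
  [2] ...#. => .  t=7,i=9
  [1] ....# => .  t=6,i=7
  [0] ..... => .  t=6,i=6
  bits 01101001101110000110010100010000 = 1773692176

1773692176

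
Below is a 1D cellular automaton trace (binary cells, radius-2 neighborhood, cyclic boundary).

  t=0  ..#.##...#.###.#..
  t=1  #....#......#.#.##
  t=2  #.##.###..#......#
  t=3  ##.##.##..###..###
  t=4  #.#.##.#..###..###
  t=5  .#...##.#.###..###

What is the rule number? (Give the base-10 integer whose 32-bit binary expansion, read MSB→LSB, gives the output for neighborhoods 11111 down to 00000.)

  ##### -> #   bit 31 = 1  t=3,i=17
  ####. -> #   bit 30 = 1  t=3,i=0
  ###.# -> .   bit 29 = 0  t=0,i=13
  ###.. -> #   bit 28 = 1  t=1,i=0
  ##.## -> #   bit 27 = 1  t=2,i=1
  ##.#. -> #   bit 26 = 1  t=0,i=14
  ##..# -> .   bit 25 = 0  t=2,i=8
  ##... -> .   bit 24 = 0  t=0,i=6
  #.### -> .   bit 23 = 0  t=0,i=11
  #.##. -> .   bit 22 = 0  t=0,i=4
  #.#.# -> .   bit 21 = 0  t=1,i=14
  #.#.. -> .   bit 20 = 0  t=0,i=15
  #..## -> .   bit 19 = 0  t=3,i=9
  #..#. -> .   bit 18 = 0  t=2,i=9
  #...# -> .   bit 17 = 0  t=0,i=7
  #.... -> #   bit 16 = 1  t=0,i=17
  .#### -> #   bit 15 = 1  t=3,i=16
  .###. -> #   bit 14 = 1  t=0,i=12
  .##.# -> #   bit 13 = 1  t=2,i=0
  .##.. -> #   bit 12 = 1  t=0,i=5
  .#.## -> .   bit 11 = 0  t=0,i=3
  .#.#. -> .   bit 10 = 0  t=1,i=13
  .#..# -> #   bit 9 = 1  t=4,i=8
  .#... -> #   bit 8 = 1  t=0,i=16
  ..### -> #   bit 7 = 1  t=3,i=10
  ..##. -> #   bit 6 = 1  t=2,i=17
  ..#.# -> .   bit 5 = 0  t=0,i=2
  ..#.. -> #   bit 4 = 1  t=1,i=5
  ...## -> #   bit 3 = 1  t=2,i=16
  ...#. -> .   bit 2 = 0  t=0,i=1
  ....# -> #   bit 1 = 1  t=0,i=0
  ..... -> .   bit 0 = 0  t=1,i=8
  bits 11011100000000011111001111011010 = 3691115482

3691115482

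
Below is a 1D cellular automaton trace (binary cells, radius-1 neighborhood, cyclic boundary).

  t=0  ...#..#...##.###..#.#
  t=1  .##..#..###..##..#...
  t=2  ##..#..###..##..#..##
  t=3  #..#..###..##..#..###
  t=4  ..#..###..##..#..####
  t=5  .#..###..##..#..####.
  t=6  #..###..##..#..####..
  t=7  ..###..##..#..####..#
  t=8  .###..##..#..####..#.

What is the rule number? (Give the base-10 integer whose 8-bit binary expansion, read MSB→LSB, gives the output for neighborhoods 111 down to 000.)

  ### -> #   bit 7 = 1  t=0,i=14
  ##. -> .   bit 6 = 0  t=0,i=11
  #.# -> .   bit 5 = 0  t=0,i=12
  #.. -> .   bit 4 = 0  t=0,i=0
  .## -> #   bit 3 = 1  t=0,i=10
  .#. -> .   bit 2 = 0  t=0,i=3
  ..# -> #   bit 1 = 1  t=0,i=2
  ... -> #   bit 0 = 1  t=0,i=1
  bits 10001011 = 139

139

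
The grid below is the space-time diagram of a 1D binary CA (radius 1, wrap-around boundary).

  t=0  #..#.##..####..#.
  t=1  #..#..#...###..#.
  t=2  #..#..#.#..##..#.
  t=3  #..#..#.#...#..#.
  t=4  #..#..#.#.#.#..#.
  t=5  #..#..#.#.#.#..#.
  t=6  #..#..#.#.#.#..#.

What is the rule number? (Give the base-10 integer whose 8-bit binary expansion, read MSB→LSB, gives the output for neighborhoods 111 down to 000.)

197

  ### -> #   bit 7 = 1  t=0,i=10
  ##. -> #   bit 6 = 1  t=0,i=6
  #.# -> .   bit 5 = 0  t=0,i=4
  #.. -> .   bit 4 = 0  t=0,i=1
  .## -> .   bit 3 = 0  t=0,i=5
  .#. -> #   bit 2 = 1  t=0,i=0
  ..# -> .   bit 1 = 0  t=0,i=2
  ... -> #   bit 0 = 1  t=1,i=8
  bits 11000101 = 197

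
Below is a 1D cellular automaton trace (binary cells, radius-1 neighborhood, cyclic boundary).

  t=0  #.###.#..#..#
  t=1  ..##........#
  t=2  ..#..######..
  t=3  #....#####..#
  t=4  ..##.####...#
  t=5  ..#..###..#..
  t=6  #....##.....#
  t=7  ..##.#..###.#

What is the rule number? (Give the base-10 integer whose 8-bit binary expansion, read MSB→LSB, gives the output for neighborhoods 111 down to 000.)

137

  nb ###: next=#  (t=0,i=3, bit7=1)
  nb ##.: next=.  (t=0,i=0, bit6=0)
  nb #.#: next=.  (t=0,i=1, bit5=0)
  nb #..: next=.  (t=0,i=7, bit4=0)
  nb .##: next=#  (t=0,i=2, bit3=1)
  nb .#.: next=.  (t=0,i=6, bit2=0)
  nb ..#: next=.  (t=0,i=8, bit1=0)
  nb ...: next=#  (t=1,i=5, bit0=1)
  bits 10001001 = 137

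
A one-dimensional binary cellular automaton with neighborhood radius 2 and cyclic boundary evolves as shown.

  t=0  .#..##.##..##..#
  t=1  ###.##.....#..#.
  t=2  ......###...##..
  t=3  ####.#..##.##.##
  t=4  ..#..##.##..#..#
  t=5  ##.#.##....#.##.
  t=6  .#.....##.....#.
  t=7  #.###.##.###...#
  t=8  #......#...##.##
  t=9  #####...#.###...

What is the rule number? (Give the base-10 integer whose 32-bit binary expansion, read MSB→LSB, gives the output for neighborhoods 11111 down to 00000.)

1360373577

  [31] ##### => .  t=3,i=0
  [30] ####. => #  t=3,i=2
  [29] ###.# => .  t=1,i=2
  [28] ###.. => #  t=2,i=8
  [27] ##.## => .  t=0,i=6
  [26] ##.#. => .  t=3,i=4
  [25] ##..# => .  t=0,i=9
  [24] ##... => #  t=1,i=6
  [23] #.### => .  t=1,i=0
  [22] #.##. => .  t=0,i=7
  [21] #.#.# => .  t=5,i=3
  [20] #.#.. => #  t=0,i=1
  [19] #..## => .  t=0,i=3
  [18] #..#. => #  t=0,i=14
  [17] #...# => .  t=2,i=10
  [16] #.... => #  t=1,i=7
  [15] .#### => #  t=3,i=15
  [14] .###. => .  t=1,i=1
  [13] .##.# => #  t=0,i=5
  [12] .##.. => .  t=0,i=8
  [11] .#.## => .  t=1,i=15
  [10] .#.#. => #  t=0,i=0
  [9] .#..# => #  t=0,i=2
  [8] .#... => #  t=6,i=2
  [7] ..### => .  t=2,i=6
  [6] ..##. => #  t=0,i=4
  [5] ..#.# => .  t=0,i=15
  [4] ..#.. => .  t=1,i=11
  [3] ...## => #  t=2,i=5
  [2] ...#. => .  t=1,i=10
  [1] ....# => .  t=1,i=9
  [0] ..... => #  t=1,i=8
  bits 01010001000101011010011101001001 = 1360373577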